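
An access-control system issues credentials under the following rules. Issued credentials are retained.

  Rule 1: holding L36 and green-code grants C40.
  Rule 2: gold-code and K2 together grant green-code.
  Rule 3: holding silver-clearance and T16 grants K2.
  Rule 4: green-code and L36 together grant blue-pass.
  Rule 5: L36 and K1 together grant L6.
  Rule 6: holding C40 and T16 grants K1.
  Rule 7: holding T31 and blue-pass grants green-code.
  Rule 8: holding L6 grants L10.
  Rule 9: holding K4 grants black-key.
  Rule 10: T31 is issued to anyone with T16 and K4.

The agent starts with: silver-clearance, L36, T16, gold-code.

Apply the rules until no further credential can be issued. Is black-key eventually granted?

No

black-key would need K4 (Rule 9), but K4 is never granted.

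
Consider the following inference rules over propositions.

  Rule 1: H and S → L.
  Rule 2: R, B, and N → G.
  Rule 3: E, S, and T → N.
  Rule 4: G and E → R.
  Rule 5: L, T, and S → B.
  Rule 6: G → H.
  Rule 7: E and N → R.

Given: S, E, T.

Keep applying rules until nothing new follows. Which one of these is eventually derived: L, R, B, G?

R

E, S, and T hold, so N follows (Rule 3).
E and N hold, so R follows (Rule 7).
B would need L, T, and S (Rule 5), but L is never established. L would need H and S (Rule 1), but H is never established. G would need R, B, and N (Rule 2), but B is never established.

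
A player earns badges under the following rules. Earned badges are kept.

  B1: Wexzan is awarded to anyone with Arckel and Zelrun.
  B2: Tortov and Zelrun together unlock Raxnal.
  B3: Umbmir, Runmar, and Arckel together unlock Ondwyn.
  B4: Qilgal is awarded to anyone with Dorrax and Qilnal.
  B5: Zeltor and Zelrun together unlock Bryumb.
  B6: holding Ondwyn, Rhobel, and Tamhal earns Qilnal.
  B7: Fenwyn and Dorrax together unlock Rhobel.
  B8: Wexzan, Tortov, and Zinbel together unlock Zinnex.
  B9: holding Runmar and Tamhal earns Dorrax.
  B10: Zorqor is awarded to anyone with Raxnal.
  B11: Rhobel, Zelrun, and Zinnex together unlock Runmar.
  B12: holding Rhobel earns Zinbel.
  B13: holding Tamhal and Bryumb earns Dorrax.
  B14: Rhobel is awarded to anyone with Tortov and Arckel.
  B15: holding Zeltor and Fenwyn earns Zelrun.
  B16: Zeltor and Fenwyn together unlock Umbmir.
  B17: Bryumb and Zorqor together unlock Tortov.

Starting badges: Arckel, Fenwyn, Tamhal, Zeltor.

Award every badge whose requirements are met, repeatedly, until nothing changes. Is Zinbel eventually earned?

Yes

With Zeltor and Fenwyn, Zelrun is earned (B15).
With Zeltor and Zelrun, Bryumb is earned (B5).
With Tamhal and Bryumb, Dorrax is earned (B13).
With Fenwyn and Dorrax, Rhobel is earned (B7).
With Rhobel, Zinbel is earned (B12).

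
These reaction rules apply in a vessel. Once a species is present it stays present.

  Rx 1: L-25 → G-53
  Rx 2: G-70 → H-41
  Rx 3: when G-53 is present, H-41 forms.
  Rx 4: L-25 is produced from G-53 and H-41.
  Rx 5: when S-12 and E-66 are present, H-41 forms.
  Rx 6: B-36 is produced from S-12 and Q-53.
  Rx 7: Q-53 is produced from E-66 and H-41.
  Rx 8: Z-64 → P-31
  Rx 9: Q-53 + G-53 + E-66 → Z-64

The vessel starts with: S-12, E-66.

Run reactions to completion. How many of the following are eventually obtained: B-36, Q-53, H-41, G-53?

3

S-12 and E-66 present → H-41 forms (Rx 5).
E-66 and H-41 present → Q-53 forms (Rx 7).
S-12 and Q-53 present → B-36 forms (Rx 6).
B-36: reached.
Q-53: reached.
H-41: reached.
G-53 would need L-25 (Rx 1), but L-25 never forms.
Reached: B-36, Q-53, and H-41 — 3 of the 4.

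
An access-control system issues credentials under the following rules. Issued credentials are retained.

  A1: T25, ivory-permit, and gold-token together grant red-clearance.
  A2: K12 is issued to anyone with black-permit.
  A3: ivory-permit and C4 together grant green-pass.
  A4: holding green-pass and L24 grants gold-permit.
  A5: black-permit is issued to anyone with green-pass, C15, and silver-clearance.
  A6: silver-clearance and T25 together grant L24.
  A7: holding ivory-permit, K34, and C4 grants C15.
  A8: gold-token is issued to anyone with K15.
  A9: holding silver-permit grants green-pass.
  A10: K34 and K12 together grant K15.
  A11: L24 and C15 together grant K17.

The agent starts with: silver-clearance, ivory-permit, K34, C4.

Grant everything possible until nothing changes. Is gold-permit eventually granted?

No

gold-permit would need green-pass and L24 (A4), but L24 is never granted.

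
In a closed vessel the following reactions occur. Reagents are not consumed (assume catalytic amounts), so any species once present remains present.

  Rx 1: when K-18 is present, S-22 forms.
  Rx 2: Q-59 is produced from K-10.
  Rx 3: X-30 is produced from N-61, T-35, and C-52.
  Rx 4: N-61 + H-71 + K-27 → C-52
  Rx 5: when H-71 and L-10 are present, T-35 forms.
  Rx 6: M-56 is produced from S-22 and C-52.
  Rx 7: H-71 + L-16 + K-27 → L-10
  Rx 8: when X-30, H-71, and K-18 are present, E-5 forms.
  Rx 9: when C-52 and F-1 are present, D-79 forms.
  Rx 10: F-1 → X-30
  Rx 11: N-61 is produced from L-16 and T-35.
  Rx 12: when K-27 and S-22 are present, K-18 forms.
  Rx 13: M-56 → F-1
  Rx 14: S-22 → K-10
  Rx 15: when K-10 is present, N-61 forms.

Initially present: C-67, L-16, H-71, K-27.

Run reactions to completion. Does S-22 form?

S-22 would need K-18 (Rx 1), but K-18 never forms.

No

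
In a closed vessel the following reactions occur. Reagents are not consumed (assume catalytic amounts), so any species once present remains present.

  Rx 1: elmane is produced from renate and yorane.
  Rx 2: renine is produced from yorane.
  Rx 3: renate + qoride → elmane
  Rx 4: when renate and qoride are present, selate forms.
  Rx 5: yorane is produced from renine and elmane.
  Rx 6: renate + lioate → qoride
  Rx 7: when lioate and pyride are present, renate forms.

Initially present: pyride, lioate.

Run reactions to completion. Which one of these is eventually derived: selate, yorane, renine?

lioate and pyride present → renate forms (Rx 7).
renate and lioate present → qoride forms (Rx 6).
renate and qoride present → selate forms (Rx 4).
yorane would need renine and elmane (Rx 5), but renine never forms. renine would need yorane (Rx 2), but yorane never forms.

selate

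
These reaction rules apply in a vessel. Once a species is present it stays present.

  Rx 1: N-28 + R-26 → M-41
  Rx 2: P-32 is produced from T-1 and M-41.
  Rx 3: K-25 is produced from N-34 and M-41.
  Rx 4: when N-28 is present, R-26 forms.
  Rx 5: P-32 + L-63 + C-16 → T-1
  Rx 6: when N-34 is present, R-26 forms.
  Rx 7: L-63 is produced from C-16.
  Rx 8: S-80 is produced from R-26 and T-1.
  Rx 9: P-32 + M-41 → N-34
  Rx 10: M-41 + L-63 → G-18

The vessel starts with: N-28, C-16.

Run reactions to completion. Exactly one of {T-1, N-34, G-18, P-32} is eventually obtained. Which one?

G-18

N-28 present → R-26 forms (Rx 4).
C-16 present → L-63 forms (Rx 7).
N-28 and R-26 present → M-41 forms (Rx 1).
M-41 and L-63 present → G-18 forms (Rx 10).
N-34 would need P-32 and M-41 (Rx 9), but P-32 never forms. T-1 would need P-32, L-63, and C-16 (Rx 5), but P-32 never forms. P-32 would need T-1 and M-41 (Rx 2), but T-1 never forms.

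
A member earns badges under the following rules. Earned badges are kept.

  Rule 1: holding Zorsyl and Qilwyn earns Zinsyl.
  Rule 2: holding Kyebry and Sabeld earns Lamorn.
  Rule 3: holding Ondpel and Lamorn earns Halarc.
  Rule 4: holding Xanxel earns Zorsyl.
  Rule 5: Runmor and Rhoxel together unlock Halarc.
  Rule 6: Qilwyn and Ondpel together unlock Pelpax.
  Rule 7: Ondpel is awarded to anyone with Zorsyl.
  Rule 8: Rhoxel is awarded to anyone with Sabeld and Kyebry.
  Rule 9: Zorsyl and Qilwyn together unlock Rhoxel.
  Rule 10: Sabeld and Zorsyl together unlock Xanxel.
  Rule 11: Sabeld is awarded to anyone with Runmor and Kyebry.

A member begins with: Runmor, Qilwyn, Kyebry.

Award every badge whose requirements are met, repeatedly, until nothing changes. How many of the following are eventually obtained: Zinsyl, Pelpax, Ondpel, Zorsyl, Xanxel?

0

Zinsyl would need Zorsyl and Qilwyn (Rule 1), but Zorsyl is never earned.
Pelpax would need Qilwyn and Ondpel (Rule 6), but Ondpel is never earned.
Ondpel would need Zorsyl (Rule 7), but Zorsyl is never earned.
Zorsyl would need Xanxel (Rule 4), but Xanxel is never earned.
Xanxel would need Sabeld and Zorsyl (Rule 10), but Zorsyl is never earned.
None of the 5 are reached.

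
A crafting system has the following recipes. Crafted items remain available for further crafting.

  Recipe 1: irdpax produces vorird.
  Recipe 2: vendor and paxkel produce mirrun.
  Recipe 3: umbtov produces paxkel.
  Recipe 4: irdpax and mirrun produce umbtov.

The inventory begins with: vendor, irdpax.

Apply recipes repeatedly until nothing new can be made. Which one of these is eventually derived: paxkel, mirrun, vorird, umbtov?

vorird

Using Recipe 1, irdpax makes vorird.
mirrun would need vendor and paxkel (Recipe 2), but paxkel is never obtained. paxkel would need umbtov (Recipe 3), but umbtov is never obtained. umbtov would need irdpax and mirrun (Recipe 4), but mirrun is never obtained.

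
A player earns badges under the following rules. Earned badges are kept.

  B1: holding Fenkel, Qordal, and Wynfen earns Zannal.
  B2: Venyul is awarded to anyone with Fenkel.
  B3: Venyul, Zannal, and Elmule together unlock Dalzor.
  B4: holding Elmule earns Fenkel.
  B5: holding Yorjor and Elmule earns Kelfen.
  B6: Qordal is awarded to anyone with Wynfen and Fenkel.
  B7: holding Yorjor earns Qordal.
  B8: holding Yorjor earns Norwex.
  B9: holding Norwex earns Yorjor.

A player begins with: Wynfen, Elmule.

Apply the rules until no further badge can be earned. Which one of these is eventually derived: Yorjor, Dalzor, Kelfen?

With Elmule, Fenkel is earned (B4).
With Wynfen and Fenkel, Qordal is earned (B6).
With Fenkel, Venyul is earned (B2).
With Fenkel, Qordal, and Wynfen, Zannal is earned (B1).
With Venyul, Zannal, and Elmule, Dalzor is earned (B3).
Yorjor would need Norwex (B9), but Norwex is never earned. Kelfen would need Yorjor and Elmule (B5), but Yorjor is never earned.

Dalzor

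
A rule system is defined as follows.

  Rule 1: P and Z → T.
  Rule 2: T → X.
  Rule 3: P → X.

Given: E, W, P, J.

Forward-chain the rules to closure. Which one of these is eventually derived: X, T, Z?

X

P holds, so X follows (Rule 3).
No rule produces Z, and it is not given. T would need P and Z (Rule 1), but Z is never established.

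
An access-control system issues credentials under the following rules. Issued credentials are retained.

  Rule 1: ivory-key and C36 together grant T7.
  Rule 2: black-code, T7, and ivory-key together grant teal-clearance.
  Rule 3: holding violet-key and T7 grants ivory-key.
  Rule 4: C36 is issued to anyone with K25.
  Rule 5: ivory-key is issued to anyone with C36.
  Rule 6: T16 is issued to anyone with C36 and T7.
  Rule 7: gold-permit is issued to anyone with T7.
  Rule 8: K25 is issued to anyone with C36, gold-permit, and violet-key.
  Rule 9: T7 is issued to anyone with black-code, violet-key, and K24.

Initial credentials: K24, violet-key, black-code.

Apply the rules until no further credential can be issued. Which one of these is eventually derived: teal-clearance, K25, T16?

teal-clearance

Holding black-code, violet-key, and K24 grants T7 (Rule 9).
Holding violet-key and T7 grants ivory-key (Rule 3).
Holding black-code, T7, and ivory-key grants teal-clearance (Rule 2).
T16 would need C36 and T7 (Rule 6), but C36 is never granted. K25 would need C36, gold-permit, and violet-key (Rule 8), but C36 is never granted.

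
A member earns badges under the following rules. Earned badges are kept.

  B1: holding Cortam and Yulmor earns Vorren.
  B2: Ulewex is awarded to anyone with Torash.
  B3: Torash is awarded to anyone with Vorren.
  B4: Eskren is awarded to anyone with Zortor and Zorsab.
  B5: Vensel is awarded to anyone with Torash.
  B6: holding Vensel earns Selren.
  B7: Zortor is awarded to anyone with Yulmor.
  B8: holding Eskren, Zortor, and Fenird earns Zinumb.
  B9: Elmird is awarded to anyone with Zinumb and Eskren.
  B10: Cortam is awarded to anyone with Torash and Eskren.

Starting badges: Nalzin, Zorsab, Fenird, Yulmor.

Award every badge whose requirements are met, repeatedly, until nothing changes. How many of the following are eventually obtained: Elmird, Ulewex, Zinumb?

2

With Yulmor, Zortor is earned (B7).
With Zortor and Zorsab, Eskren is earned (B4).
With Eskren, Zortor, and Fenird, Zinumb is earned (B8).
With Zinumb and Eskren, Elmird is earned (B9).
Elmird: reached.
Ulewex would need Torash (B2), but Torash is never earned.
Zinumb: reached.
Reached: Elmird and Zinumb — 2 of the 3.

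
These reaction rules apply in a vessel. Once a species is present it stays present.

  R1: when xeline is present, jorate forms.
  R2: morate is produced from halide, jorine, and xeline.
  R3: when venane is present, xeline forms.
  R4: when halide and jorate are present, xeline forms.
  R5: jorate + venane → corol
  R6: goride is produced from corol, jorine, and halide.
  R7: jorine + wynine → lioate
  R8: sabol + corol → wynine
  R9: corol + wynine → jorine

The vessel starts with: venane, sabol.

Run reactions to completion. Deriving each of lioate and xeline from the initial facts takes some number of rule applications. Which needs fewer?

xeline

xeline: venane present → xeline forms (R3). [1 rule application]
lioate: venane present → xeline forms (R3). xeline present → jorate forms (R1). jorate and venane present → corol forms (R5). sabol and corol present → wynine forms (R8). corol and wynine present → jorine forms (R9). jorine and wynine present → lioate forms (R7). [6 rule applications]
xeline needs fewer.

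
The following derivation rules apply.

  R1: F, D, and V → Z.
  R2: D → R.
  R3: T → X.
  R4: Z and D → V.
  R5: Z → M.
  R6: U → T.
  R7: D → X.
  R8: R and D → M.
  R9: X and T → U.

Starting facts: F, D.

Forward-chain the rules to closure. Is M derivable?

From D, R2 gives R.
R and D hold, so M follows (R8).

Yes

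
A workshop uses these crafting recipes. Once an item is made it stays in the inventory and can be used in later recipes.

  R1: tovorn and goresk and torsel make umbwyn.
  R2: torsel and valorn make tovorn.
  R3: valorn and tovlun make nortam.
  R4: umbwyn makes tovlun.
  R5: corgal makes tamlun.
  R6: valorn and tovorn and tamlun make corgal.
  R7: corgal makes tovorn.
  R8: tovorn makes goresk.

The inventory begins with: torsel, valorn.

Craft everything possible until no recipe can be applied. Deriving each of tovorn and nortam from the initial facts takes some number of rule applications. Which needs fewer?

tovorn

tovorn: Using R2, torsel and valorn make tovorn. [1 rule application]
nortam: torsel and valorn → tovorn (R2). Using R8, tovorn makes goresk. tovorn and goresk and torsel → umbwyn (R1). Using R4, umbwyn makes tovlun. valorn and tovlun → nortam (R3). [5 rule applications]
tovorn needs fewer.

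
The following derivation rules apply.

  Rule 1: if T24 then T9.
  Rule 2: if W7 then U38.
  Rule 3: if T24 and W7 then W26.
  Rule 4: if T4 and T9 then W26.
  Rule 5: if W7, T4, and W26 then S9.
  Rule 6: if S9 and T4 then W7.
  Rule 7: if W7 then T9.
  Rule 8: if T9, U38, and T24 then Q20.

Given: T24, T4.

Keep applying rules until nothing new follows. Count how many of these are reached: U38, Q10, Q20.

0

U38 would need W7 (Rule 2), but W7 is never established.
No rule produces Q10, and it is not given.
Q20 would need T9, U38, and T24 (Rule 8), but U38 is never established.
None of the 3 are reached.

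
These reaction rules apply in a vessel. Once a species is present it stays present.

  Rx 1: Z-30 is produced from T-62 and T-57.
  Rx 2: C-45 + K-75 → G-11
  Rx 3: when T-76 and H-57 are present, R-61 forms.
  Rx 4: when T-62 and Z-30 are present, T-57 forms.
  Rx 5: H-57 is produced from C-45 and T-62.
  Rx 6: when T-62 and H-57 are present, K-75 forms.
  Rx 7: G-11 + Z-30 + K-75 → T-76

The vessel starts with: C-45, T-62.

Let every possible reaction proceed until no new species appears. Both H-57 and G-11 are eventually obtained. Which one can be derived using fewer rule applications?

H-57

H-57: C-45 and T-62 present → H-57 forms (Rx 5). [1 rule application]
G-11: C-45 and T-62 present → H-57 forms (Rx 5). T-62 and H-57 present → K-75 forms (Rx 6). C-45 and K-75 present → G-11 forms (Rx 2). [3 rule applications]
H-57 needs fewer.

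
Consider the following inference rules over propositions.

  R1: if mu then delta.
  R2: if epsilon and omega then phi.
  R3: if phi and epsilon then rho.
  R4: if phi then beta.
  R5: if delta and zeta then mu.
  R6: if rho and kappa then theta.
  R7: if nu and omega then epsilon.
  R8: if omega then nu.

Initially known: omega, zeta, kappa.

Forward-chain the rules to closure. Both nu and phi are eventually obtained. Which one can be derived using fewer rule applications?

nu

nu: omega holds, so nu follows (R8). [1 rule application]
phi: omega holds, so nu follows (R8). From nu and omega, R7 gives epsilon. epsilon and omega hold, so phi follows (R2). [3 rule applications]
nu needs fewer.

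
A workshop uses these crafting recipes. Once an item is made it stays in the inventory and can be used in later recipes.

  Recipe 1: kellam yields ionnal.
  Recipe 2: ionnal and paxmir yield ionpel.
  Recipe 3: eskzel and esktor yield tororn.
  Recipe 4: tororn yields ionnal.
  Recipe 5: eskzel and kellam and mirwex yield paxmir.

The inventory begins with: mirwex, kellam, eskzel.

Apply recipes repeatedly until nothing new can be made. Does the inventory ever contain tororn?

tororn would need eskzel and esktor (Recipe 3), but esktor is never obtained.

No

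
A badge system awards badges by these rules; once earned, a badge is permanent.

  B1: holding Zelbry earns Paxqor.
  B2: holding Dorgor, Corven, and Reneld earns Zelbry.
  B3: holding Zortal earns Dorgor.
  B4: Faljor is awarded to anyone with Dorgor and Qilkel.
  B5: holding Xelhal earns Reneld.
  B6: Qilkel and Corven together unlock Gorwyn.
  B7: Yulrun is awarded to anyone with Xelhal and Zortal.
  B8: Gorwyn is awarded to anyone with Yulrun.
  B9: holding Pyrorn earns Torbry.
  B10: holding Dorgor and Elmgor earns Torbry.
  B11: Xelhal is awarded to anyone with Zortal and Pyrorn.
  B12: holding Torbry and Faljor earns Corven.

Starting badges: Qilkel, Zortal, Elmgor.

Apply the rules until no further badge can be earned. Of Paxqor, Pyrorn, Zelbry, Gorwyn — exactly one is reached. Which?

Gorwyn

With Zortal, Dorgor is earned (B3).
With Dorgor and Elmgor, Torbry is earned (B10).
With Dorgor and Qilkel, Faljor is earned (B4).
With Torbry and Faljor, Corven is earned (B12).
With Qilkel and Corven, Gorwyn is earned (B6).
No rule produces Pyrorn, and it is not given. Zelbry would need Dorgor, Corven, and Reneld (B2), but Reneld is never earned. Paxqor would need Zelbry (B1), but Zelbry is never earned.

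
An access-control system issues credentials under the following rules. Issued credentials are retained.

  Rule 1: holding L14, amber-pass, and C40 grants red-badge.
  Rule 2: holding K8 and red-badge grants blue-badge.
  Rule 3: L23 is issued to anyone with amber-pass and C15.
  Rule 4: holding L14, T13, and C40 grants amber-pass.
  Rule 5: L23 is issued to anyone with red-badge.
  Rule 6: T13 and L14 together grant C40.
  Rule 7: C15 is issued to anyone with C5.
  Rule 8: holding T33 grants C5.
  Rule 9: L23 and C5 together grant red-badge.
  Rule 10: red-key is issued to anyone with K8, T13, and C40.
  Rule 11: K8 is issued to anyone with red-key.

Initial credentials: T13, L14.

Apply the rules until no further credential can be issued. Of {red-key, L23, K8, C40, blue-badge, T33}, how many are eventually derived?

Holding T13 and L14 grants C40 (Rule 6).
Holding L14, T13, and C40 grants amber-pass (Rule 4).
Holding L14, amber-pass, and C40 grants red-badge (Rule 1).
Holding red-badge grants L23 (Rule 5).
red-key would need K8, T13, and C40 (Rule 10), but K8 is never granted.
L23: reached.
K8 would need red-key (Rule 11), but red-key is never granted.
C40: reached.
blue-badge would need K8 and red-badge (Rule 2), but K8 is never granted.
No rule produces T33, and it is not given.
Reached: L23 and C40 — 2 of the 6.

2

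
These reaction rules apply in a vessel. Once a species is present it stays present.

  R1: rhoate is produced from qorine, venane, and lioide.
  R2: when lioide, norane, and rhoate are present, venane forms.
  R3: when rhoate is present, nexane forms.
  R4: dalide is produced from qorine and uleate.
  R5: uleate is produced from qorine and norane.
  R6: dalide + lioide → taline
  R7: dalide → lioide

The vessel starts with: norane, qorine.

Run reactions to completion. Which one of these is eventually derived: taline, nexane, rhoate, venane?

qorine and norane present → uleate forms (R5).
qorine and uleate present → dalide forms (R4).
dalide present → lioide forms (R7).
dalide and lioide present → taline forms (R6).
rhoate would need qorine, venane, and lioide (R1), but venane never forms. nexane would need rhoate (R3), but rhoate never forms. venane would need lioide, norane, and rhoate (R2), but rhoate never forms.

taline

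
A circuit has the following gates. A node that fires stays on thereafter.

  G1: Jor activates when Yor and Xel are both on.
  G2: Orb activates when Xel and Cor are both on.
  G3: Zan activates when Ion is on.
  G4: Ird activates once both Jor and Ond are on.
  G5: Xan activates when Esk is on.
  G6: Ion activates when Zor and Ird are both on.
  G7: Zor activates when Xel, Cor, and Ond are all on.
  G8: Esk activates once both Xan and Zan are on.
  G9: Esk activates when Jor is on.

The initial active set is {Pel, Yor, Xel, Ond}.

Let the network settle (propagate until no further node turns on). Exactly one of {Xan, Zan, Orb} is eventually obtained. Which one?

Xan

G1: Yor and Xel on → Jor on.
G9: Jor on → Esk on.
Esk is on, so Xan activates (G5).
Orb would need Xel and Cor (G2), but Cor never turns on. Zan would need Ion (G3), but Ion never turns on.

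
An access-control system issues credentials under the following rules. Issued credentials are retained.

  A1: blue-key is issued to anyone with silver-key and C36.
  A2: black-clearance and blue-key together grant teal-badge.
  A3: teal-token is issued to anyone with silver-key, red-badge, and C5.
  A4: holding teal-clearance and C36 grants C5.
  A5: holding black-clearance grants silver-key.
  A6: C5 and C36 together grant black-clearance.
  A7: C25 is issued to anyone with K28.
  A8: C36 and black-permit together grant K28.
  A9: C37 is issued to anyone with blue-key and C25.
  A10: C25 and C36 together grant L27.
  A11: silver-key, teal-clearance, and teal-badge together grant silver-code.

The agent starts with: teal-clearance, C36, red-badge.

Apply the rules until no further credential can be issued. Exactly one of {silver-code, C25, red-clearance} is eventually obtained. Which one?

Holding teal-clearance and C36 grants C5 (A4).
Holding C5 and C36 grants black-clearance (A6).
Holding black-clearance grants silver-key (A5).
Holding silver-key and C36 grants blue-key (A1).
Holding black-clearance and blue-key grants teal-badge (A2).
Holding silver-key, teal-clearance, and teal-badge grants silver-code (A11).
C25 would need K28 (A7), but K28 is never granted. No rule produces red-clearance, and it is not given.

silver-code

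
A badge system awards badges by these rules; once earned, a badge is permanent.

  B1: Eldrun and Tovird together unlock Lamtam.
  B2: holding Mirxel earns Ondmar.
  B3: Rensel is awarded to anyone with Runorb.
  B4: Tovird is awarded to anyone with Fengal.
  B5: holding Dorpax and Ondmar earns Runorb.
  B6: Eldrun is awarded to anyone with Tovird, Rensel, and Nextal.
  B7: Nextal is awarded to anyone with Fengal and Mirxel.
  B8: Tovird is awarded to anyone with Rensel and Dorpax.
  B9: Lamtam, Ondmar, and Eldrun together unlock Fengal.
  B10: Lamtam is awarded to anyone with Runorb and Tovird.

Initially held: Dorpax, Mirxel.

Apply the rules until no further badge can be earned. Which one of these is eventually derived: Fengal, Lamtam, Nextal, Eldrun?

Lamtam

With Mirxel, Ondmar is earned (B2).
With Dorpax and Ondmar, Runorb is earned (B5).
With Runorb, Rensel is earned (B3).
With Rensel and Dorpax, Tovird is earned (B8).
With Runorb and Tovird, Lamtam is earned (B10).
Nextal would need Fengal and Mirxel (B7), but Fengal is never earned. Eldrun would need Tovird, Rensel, and Nextal (B6), but Nextal is never earned. Fengal would need Lamtam, Ondmar, and Eldrun (B9), but Eldrun is never earned.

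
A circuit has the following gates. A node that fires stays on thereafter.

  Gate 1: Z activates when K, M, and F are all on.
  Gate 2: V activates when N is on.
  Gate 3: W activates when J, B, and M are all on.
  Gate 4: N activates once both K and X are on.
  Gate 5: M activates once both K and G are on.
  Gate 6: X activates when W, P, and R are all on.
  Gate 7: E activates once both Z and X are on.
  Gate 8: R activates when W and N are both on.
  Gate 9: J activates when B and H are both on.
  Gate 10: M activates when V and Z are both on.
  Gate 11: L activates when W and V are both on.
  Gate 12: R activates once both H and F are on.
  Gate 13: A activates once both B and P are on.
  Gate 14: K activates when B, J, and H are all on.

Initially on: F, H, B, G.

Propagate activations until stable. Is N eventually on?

No

N would need K and X (Gate 4), but X never turns on.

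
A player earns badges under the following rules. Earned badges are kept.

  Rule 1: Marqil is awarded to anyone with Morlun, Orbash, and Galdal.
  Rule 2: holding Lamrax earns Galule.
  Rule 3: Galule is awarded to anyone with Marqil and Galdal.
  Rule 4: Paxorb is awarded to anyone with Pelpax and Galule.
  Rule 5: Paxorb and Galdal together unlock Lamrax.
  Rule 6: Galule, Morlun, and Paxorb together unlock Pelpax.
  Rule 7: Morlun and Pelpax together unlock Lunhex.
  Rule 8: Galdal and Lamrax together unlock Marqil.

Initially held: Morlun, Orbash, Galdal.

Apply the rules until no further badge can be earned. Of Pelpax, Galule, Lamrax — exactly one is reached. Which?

With Morlun, Orbash, and Galdal, Marqil is earned (Rule 1).
With Marqil and Galdal, Galule is earned (Rule 3).
Pelpax would need Galule, Morlun, and Paxorb (Rule 6), but Paxorb is never earned. Lamrax would need Paxorb and Galdal (Rule 5), but Paxorb is never earned.

Galule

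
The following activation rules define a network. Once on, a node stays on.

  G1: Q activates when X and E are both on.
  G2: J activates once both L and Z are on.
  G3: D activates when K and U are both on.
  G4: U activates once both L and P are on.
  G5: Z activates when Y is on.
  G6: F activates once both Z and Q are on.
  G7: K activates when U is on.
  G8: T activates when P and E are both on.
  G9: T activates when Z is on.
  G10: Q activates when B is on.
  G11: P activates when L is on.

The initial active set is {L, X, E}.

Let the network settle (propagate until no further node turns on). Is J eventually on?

No

J would need L and Z (G2), but Z never turns on.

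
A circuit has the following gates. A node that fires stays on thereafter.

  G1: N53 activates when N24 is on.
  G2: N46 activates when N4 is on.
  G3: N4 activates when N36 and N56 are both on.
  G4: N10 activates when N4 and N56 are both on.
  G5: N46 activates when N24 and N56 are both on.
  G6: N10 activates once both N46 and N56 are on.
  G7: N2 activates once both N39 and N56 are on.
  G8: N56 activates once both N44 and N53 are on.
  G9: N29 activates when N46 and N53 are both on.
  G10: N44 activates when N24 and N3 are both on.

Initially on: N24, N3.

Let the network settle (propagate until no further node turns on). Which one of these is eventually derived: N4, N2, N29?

N29

N24 is on, so N53 activates (G1).
G10: N24 and N3 on → N44 on.
G8: N44 and N53 on → N56 on.
N24 and N56 are on, so N46 activates (G5).
N46 and N53 are on, so N29 activates (G9).
N4 would need N36 and N56 (G3), but N36 never turns on. N2 would need N39 and N56 (G7), but N39 never turns on.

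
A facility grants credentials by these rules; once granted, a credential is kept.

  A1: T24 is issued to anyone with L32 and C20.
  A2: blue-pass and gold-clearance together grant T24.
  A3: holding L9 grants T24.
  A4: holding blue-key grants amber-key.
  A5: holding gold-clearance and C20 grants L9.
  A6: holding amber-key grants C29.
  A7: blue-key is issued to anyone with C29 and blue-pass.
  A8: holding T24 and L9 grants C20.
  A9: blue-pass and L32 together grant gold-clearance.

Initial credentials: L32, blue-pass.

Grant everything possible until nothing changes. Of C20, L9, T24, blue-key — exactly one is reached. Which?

T24

Holding blue-pass and L32 grants gold-clearance (A9).
Holding blue-pass and gold-clearance grants T24 (A2).
L9 would need gold-clearance and C20 (A5), but C20 is never granted. blue-key would need C29 and blue-pass (A7), but C29 is never granted. C20 would need T24 and L9 (A8), but L9 is never granted.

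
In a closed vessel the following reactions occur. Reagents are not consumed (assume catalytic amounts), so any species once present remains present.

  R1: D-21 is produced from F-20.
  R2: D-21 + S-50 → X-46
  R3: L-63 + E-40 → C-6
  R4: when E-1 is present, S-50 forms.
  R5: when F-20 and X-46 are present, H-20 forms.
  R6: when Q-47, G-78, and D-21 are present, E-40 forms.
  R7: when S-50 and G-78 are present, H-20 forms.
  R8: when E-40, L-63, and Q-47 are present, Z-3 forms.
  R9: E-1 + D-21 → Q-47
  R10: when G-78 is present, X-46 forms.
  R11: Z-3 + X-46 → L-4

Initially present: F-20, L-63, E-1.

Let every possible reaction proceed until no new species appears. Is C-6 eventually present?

C-6 would need L-63 and E-40 (R3), but E-40 never forms.

No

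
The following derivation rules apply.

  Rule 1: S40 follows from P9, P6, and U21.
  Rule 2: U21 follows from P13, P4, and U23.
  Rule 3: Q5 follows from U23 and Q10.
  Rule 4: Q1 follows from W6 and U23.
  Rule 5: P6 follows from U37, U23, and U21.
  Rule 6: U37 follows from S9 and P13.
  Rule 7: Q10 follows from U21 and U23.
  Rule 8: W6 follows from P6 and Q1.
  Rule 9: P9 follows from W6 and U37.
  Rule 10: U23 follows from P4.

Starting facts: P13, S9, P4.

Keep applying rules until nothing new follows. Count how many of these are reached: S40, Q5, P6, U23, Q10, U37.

From P4, Rule 10 gives U23.
S9 and P13 hold, so U37 follows (Rule 6).
P13, P4, and U23 hold, so U21 follows (Rule 2).
From U37, U23, and U21, Rule 5 gives P6.
U21 and U23 hold, so Q10 follows (Rule 7).
From U23 and Q10, Rule 3 gives Q5.
S40 would need P9, P6, and U21 (Rule 1), but P9 is never established.
Q5: reached.
P6: reached.
U23: reached.
Q10: reached.
U37: reached.
Reached: Q5, P6, U23, Q10, and U37 — 5 of the 6.

5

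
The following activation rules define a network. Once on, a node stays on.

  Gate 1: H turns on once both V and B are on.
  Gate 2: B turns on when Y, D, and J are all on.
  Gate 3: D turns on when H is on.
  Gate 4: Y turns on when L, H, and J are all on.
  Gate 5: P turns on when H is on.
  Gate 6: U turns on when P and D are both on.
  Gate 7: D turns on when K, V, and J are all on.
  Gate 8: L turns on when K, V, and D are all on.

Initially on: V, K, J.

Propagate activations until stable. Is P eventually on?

P would need H (Gate 5), but H never turns on.

No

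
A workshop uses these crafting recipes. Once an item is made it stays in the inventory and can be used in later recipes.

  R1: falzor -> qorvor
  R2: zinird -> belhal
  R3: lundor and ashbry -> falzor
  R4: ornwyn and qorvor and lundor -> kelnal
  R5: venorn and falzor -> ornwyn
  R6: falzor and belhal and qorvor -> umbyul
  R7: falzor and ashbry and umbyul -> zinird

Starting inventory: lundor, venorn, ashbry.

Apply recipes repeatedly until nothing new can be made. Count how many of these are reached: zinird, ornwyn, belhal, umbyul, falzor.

2

Using R3, lundor and ashbry make falzor.
venorn and falzor -> ornwyn (R5).
zinird would need falzor, ashbry, and umbyul (R7), but umbyul is never obtained.
ornwyn: reached.
belhal would need zinird (R2), but zinird is never obtained.
umbyul would need falzor, belhal, and qorvor (R6), but belhal is never obtained.
falzor: reached.
Reached: ornwyn and falzor — 2 of the 5.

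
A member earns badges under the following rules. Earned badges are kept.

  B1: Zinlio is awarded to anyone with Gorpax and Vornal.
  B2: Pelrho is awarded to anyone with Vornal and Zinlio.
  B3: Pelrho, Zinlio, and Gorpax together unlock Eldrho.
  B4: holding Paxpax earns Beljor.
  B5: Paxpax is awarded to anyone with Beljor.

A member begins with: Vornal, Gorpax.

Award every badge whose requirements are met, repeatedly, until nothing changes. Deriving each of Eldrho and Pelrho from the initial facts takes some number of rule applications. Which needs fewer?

Pelrho

Pelrho: With Gorpax and Vornal, Zinlio is earned (B1). With Vornal and Zinlio, Pelrho is earned (B2). [2 rule applications]
Eldrho: With Gorpax and Vornal, Zinlio is earned (B1). With Vornal and Zinlio, Pelrho is earned (B2). With Pelrho, Zinlio, and Gorpax, Eldrho is earned (B3). [3 rule applications]
Pelrho needs fewer.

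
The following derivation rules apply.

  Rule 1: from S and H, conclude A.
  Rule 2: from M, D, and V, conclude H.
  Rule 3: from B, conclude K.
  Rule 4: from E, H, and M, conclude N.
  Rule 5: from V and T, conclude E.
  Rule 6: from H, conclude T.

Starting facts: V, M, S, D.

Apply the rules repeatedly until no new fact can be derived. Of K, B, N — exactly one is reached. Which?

M, D, and V hold, so H follows (Rule 2).
H holds, so T follows (Rule 6).
V and T hold, so E follows (Rule 5).
From E, H, and M, Rule 4 gives N.
K would need B (Rule 3), but B is never established. No rule produces B, and it is not given.

N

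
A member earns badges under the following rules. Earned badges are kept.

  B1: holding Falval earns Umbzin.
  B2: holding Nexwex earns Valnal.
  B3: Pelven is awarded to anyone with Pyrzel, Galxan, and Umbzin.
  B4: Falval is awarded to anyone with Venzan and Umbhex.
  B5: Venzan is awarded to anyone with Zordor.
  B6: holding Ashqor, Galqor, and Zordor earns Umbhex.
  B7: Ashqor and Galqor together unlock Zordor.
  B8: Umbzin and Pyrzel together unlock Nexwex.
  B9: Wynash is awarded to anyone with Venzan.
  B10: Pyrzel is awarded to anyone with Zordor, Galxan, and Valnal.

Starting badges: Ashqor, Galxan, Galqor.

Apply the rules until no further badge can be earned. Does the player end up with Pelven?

No

Pelven would need Pyrzel, Galxan, and Umbzin (B3), but Pyrzel is never earned.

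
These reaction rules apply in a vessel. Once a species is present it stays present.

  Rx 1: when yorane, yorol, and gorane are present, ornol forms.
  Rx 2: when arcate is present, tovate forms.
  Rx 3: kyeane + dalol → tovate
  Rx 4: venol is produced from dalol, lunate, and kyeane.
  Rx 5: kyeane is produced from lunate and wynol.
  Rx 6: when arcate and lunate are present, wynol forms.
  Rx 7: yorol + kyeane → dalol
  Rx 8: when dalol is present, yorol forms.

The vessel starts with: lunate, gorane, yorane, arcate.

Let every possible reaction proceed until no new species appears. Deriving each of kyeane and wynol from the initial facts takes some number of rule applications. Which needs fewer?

wynol

wynol: arcate and lunate present → wynol forms (Rx 6). [1 rule application]
kyeane: arcate and lunate present → wynol forms (Rx 6). lunate and wynol present → kyeane forms (Rx 5). [2 rule applications]
wynol needs fewer.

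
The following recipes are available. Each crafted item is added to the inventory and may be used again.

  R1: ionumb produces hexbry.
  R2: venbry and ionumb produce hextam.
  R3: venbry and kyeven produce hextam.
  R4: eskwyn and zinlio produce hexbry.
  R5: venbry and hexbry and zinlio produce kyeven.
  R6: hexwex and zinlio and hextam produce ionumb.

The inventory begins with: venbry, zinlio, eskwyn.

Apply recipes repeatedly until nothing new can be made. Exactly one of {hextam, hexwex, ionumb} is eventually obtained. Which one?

hextam

eskwyn and zinlio → hexbry (R4).
Using R5, venbry, hexbry, and zinlio make kyeven.
Using R3, venbry and kyeven make hextam.
No rule produces hexwex, and it is not given. ionumb would need hexwex, zinlio, and hextam (R6), but hexwex is never obtained.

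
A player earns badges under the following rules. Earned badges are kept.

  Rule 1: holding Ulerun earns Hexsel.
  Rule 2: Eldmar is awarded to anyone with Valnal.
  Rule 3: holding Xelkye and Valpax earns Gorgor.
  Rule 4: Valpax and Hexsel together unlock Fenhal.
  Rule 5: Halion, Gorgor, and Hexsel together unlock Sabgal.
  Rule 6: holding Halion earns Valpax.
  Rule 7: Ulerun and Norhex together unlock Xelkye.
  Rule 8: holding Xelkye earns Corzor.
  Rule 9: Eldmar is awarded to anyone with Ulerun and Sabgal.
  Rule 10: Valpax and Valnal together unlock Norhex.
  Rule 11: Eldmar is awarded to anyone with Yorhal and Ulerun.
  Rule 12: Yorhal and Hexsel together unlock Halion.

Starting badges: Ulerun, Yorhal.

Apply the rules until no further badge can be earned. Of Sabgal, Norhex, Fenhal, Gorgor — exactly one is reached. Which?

Fenhal

With Ulerun, Hexsel is earned (Rule 1).
With Yorhal and Hexsel, Halion is earned (Rule 12).
With Halion, Valpax is earned (Rule 6).
With Valpax and Hexsel, Fenhal is earned (Rule 4).
Gorgor would need Xelkye and Valpax (Rule 3), but Xelkye is never earned. Sabgal would need Halion, Gorgor, and Hexsel (Rule 5), but Gorgor is never earned. Norhex would need Valpax and Valnal (Rule 10), but Valnal is never earned.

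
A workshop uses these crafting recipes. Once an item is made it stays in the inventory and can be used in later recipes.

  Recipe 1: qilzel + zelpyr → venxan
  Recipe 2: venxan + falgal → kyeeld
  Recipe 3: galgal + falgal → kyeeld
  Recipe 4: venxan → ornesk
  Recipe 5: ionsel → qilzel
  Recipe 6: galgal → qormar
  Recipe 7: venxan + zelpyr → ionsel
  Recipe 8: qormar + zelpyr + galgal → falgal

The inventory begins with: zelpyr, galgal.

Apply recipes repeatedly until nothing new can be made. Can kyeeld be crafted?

galgal → qormar (Recipe 6).
Using Recipe 8, qormar, zelpyr, and galgal make falgal.
galgal + falgal → kyeeld (Recipe 3).

Yes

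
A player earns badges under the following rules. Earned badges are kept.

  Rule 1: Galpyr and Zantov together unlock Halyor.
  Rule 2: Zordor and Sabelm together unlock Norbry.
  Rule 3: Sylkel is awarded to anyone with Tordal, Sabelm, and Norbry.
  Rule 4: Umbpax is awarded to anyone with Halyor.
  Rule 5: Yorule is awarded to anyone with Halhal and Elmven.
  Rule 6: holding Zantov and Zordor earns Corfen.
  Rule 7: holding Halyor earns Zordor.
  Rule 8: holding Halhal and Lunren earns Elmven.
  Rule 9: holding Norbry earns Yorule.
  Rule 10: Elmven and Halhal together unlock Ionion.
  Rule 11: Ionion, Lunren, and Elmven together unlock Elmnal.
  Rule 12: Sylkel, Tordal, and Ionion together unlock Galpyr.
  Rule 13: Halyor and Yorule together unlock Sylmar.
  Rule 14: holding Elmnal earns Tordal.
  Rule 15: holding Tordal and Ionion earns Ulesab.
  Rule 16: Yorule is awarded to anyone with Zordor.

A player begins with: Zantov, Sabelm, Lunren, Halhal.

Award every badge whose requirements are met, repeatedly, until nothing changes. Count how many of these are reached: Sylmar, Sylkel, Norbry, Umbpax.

0

Sylmar would need Halyor and Yorule (Rule 13), but Halyor is never earned.
Sylkel would need Tordal, Sabelm, and Norbry (Rule 3), but Norbry is never earned.
Norbry would need Zordor and Sabelm (Rule 2), but Zordor is never earned.
Umbpax would need Halyor (Rule 4), but Halyor is never earned.
None of the 4 are reached.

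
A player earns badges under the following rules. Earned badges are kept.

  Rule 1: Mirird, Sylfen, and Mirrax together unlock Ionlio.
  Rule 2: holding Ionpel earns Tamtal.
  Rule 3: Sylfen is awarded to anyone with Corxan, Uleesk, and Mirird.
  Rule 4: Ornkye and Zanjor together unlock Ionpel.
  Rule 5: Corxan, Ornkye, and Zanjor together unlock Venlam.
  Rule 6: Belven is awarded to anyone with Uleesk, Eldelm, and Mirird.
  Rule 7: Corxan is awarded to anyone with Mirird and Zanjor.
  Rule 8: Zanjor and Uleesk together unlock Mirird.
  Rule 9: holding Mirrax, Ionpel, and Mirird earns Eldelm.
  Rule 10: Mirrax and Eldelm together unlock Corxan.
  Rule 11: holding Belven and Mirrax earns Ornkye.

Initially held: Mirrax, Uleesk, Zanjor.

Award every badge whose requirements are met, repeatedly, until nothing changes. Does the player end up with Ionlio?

Yes

With Zanjor and Uleesk, Mirird is earned (Rule 8).
With Mirird and Zanjor, Corxan is earned (Rule 7).
With Corxan, Uleesk, and Mirird, Sylfen is earned (Rule 3).
With Mirird, Sylfen, and Mirrax, Ionlio is earned (Rule 1).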